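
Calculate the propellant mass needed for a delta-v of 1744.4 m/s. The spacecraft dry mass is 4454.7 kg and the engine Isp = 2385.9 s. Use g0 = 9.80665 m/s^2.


ve = Isp * g0 = 2385.9 * 9.80665 = 23397.686235 m/s
mass ratio = exp(dv/ve) = exp(1744.4/23397.686235) = 1.07740393
m_prop = m_dry * (mr - 1) = 4454.7 * (1.07740393 - 1)
m_prop = 344.8113 kg

344.8113 kg


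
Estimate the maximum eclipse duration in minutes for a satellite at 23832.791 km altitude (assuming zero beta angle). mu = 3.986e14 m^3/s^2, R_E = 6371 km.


r = 30203.7910 km
T = 870.6671 min
Eclipse fraction = arcsin(R_E/r)/pi = arcsin(6371.0000/30203.7910)/pi
= arcsin(0.2109338)/pi = 0.06765045
Eclipse duration = 0.06765045 * 870.6671 = 58.9010 min

58.9010 minutes


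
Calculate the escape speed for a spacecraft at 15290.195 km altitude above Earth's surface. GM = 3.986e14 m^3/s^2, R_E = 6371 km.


r = 6371.0 + 15290.195 = 21661.1950 km = 2.1661195e+07 m
v_esc = sqrt(2*mu/r) = sqrt(2*3.986e14 / 2.1661195e+07)
v_esc = 6066.5592 m/s = 6.0666 km/s

6.0666 km/s


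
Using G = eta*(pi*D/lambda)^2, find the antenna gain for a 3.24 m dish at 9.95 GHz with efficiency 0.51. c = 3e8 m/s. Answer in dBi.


lambda = c/f = 3e8 / 9.95e+09 = 0.03015075 m
G = eta*(pi*D/lambda)^2 = 0.51*(pi*3.24/0.03015075)^2
G = 58125.0841 (linear)
G = 10*log10(58125.0841) = 47.6436 dBi

47.6436 dBi


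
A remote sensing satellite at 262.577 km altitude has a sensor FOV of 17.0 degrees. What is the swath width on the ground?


FOV = 17.0 deg = 0.296706 rad
swath = 2 * alt * tan(FOV/2) = 2 * 262.577 * tan(0.148353)
swath = 2 * 262.577 * 0.149451
swath = 78.4848 km

78.4848 km


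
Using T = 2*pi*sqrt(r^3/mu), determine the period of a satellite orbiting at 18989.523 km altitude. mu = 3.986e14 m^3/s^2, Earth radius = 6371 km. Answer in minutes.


r = 25360.5230 km = 2.5360523e+07 m
T = 2*pi*sqrt(r^3/mu) = 2*pi*sqrt(1.6310776e+22 / 3.986e14)
T = 40192.8248 s = 669.8804 min

669.8804 minutes


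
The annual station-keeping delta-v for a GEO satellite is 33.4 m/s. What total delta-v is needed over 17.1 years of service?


dV = rate * years = 33.4 * 17.1
dV = 571.1400 m/s

571.1400 m/s


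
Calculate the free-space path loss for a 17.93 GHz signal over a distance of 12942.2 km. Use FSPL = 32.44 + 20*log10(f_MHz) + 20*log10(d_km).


f = 17.93 GHz = 17930.0000 MHz
d = 12942.2 km
FSPL = 32.44 + 20*log10(17930.0000) + 20*log10(12942.2)
FSPL = 32.44 + 85.0716 + 82.2402
FSPL = 199.7518 dB

199.7518 dB


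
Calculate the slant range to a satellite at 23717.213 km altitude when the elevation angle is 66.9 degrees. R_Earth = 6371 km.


h = 23717.213 km, el = 66.9 deg
d = -R_E*sin(el) + sqrt((R_E*sin(el))^2 + 2*R_E*h + h^2)
d = -6371.0000*sin(1.1676) + sqrt((6371.0000*0.9198215)^2 + 2*6371.0000*23717.213 + 23717.213^2)
d = 24124.0241 km

24124.0241 km


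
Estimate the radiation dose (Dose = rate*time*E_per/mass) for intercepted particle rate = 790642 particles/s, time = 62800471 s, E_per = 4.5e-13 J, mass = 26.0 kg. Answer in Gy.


Total energy deposited = rate * time * E_per
  = 790642 * 62800471 * 4.5e-13 = 22.3437 J
Dose = E_total / mass = 22.3437 / 26.0
Dose = 0.8593735 Gy

0.8594 Gy


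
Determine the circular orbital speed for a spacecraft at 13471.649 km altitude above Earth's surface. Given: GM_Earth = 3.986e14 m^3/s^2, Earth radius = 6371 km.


r = R_E + alt = 6371.0 + 13471.649 = 19842.6490 km = 1.9842649e+07 m
v = sqrt(mu/r) = sqrt(3.986e14 / 1.9842649e+07) = 4481.9687 m/s = 4.4820 km/s

4.4820 km/s


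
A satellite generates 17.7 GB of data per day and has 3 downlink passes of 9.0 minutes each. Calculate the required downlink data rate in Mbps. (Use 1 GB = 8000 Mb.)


total contact time = 3 * 9.0 * 60 = 1620.0000 s
data = 17.7 GB = 141600.0000 Mb
rate = 141600.0000 / 1620.0000 = 87.4074 Mbps

87.4074 Mbps


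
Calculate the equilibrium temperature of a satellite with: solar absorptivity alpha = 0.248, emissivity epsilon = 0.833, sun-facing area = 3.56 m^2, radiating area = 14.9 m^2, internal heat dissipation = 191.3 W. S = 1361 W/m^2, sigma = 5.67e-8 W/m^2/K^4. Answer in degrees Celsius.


Numerator = alpha*S*A_sun + Q_int = 0.248*1361*3.56 + 191.3 = 1392.8997 W
Denominator = eps*sigma*A_rad = 0.833*5.67e-8*14.9 = 7.0374339e-07 W/K^4
T^4 = 1.9792721e+09 K^4
T = 210.9242 K = -62.2258 C

-62.2258 degrees Celsius


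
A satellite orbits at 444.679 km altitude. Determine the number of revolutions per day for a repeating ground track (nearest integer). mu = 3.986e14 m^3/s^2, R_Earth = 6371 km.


r = 6.815679e+06 m
T = 2*pi*sqrt(r^3/mu) = 5599.8309 s = 93.3305 min
revs/day = 1440 / 93.3305 = 15.4290
Rounded: 15 revolutions per day

15 revolutions per day


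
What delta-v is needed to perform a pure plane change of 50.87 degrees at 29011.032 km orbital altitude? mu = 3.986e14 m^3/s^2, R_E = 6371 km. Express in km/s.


r = 35382.0320 km = 3.5382032e+07 m
V = sqrt(mu/r) = 3356.4274 m/s
di = 50.87 deg = 0.887849 rad
dV = 2*V*sin(di/2) = 2*3356.4274*sin(0.4439245)
dV = 2883.0830 m/s = 2.8831 km/s

2.8831 km/s


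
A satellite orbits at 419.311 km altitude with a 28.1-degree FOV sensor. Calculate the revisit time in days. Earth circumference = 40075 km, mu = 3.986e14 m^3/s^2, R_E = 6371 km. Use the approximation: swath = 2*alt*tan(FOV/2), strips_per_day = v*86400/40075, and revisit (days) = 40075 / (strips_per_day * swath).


swath = 2*419.311*tan(0.2452188) = 209.8694 km
v = sqrt(mu/r) = 7661.6766 m/s = 7.6617 km/s
strips/day = v*86400/40075 = 7.6617*86400/40075 = 16.5182
coverage/day = strips * swath = 16.5182 * 209.8694 = 3466.6759 km
revisit = 40075 / 3466.6759 = 11.5601 days

11.5601 days


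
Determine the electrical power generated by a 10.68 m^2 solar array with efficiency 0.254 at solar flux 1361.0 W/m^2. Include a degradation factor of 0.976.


P = area * eta * S * degradation
P = 10.68 * 0.254 * 1361.0 * 0.976
P = 3603.4036 W

3603.4036 W


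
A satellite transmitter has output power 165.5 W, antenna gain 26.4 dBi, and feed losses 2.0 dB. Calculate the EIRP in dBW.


Pt = 165.5 W = 22.1880 dBW
EIRP = Pt_dBW + Gt - losses = 22.1880 + 26.4 - 2.0 = 46.5880 dBW

46.5880 dBW


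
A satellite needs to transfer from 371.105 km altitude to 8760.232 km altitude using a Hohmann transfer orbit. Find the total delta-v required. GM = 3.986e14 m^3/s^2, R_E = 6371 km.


r1 = 6742.1050 km = 6.742105e+06 m
r2 = 15131.2320 km = 1.5131232e+07 m
dv1 = sqrt(mu/r1)*(sqrt(2*r2/(r1+r2)) - 1) = 1355.0850 m/s
dv2 = sqrt(mu/r2)*(1 - sqrt(2*r1/(r1+r2))) = 1102.7000 m/s
total dv = |dv1| + |dv2| = 1355.0850 + 1102.7000 = 2457.7850 m/s = 2.4578 km/s

2.4578 km/s


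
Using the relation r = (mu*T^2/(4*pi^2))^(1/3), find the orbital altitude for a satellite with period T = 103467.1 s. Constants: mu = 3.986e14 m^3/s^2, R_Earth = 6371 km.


T = 103467.1 s
r = (mu*T^2/(4*pi^2))^(1/3) = (3.986e14 * 103467.1^2 / (4*pi^2))^(1/3)
r = 4.7635132e+07 m = 47635.1317 km
alt = r - R_E = 47635.1317 - 6371 = 41264.1317 km

41264.1317 km


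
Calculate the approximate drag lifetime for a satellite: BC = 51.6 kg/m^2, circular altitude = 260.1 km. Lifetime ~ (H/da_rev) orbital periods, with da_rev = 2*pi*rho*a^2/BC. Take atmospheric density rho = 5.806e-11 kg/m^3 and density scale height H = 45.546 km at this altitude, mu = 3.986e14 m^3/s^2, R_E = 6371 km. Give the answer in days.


a = R_E + alt = 6631.1000 km = 6.6311e+06 m
da_rev = 2*pi*rho*a^2/BC = 2*pi*5.806e-11*(6.6311e+06)^2/51.6 = 310.869670 m per revolution
N = H/da_rev = 45546.0000 m / 310.869670 m = 146.5116 revolutions
P = 2*pi*sqrt(a^3/mu) = 5373.9001 s
lifetime = N*P = 146.5116 * 5373.9001 = 787338.4775 s = 9.1127 days

9.1127 days


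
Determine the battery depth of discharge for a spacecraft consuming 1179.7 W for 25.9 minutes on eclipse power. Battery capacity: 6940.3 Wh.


E_used = P * t / 60 = 1179.7 * 25.9 / 60 = 509.2372 Wh
DOD = E_used / E_total * 100 = 509.2372 / 6940.3 * 100
DOD = 7.3374 %

7.3374 %


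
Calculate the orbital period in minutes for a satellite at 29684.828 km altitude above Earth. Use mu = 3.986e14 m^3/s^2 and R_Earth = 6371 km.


r = 36055.8280 km = 3.6055828e+07 m
T = 2*pi*sqrt(r^3/mu) = 2*pi*sqrt(4.6873396e+22 / 3.986e14)
T = 68135.6544 s = 1135.5942 min

1135.5942 minutes


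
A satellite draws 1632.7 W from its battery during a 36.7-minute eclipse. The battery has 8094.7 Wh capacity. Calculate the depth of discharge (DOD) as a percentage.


E_used = P * t / 60 = 1632.7 * 36.7 / 60 = 998.6682 Wh
DOD = E_used / E_total * 100 = 998.6682 / 8094.7 * 100
DOD = 12.3373 %

12.3373 %


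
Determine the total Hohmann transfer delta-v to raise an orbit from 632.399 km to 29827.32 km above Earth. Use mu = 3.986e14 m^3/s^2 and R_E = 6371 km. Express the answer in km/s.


r1 = 7003.3990 km = 7.003399e+06 m
r2 = 36198.3200 km = 3.619832e+07 m
dv1 = sqrt(mu/r1)*(sqrt(2*r2/(r1+r2)) - 1) = 2221.9214 m/s
dv2 = sqrt(mu/r2)*(1 - sqrt(2*r1/(r1+r2))) = 1428.8826 m/s
total dv = |dv1| + |dv2| = 2221.9214 + 1428.8826 = 3650.8039 m/s = 3.6508 km/s

3.6508 km/s


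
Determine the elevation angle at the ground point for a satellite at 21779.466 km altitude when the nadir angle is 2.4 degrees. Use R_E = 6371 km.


r = R_E + alt = 28150.4660 km
Law of sines in the satellite / Earth-center / ground-point triangle:
  sin(nadir)/R_E = sin(90 + el)/r  =>  cos(el) = (r/R_E)*sin(nadir)
cos(el) = (28150.4660 / 6371.0000) * sin(2.4 deg) = 0.1850289
el = arccos(0.1850289) = 79.3372 deg
(Earth-central angle = 90 - nadir - el = 8.2628 deg)

79.3372 degrees


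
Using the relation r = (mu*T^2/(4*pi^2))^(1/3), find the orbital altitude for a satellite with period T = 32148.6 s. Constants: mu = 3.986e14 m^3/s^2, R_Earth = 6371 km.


T = 32148.6 s
r = (mu*T^2/(4*pi^2))^(1/3) = (3.986e14 * 32148.6^2 / (4*pi^2))^(1/3)
r = 2.1852472e+07 m = 21852.4715 km
alt = r - R_E = 21852.4715 - 6371 = 15481.4715 km

15481.4715 km


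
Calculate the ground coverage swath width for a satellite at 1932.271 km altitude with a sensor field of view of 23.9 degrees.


FOV = 23.9 deg = 0.4171337 rad
swath = 2 * alt * tan(FOV/2) = 2 * 1932.271 * tan(0.2085668)
swath = 2 * 1932.271 * 0.2116446
swath = 817.9096 km

817.9096 km


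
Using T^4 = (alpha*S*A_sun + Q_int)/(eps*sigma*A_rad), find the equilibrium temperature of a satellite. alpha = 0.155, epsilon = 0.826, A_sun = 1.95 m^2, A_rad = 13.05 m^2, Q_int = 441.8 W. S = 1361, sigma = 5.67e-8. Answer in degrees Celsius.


Numerator = alpha*S*A_sun + Q_int = 0.155*1361*1.95 + 441.8 = 853.1623 W
Denominator = eps*sigma*A_rad = 0.826*5.67e-8*13.05 = 6.1118631e-07 W/K^4
T^4 = 1.3959119e+09 K^4
T = 193.2923 K = -79.8577 C

-79.8577 degrees Celsius


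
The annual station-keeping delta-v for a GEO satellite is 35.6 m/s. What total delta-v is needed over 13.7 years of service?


dV = rate * years = 35.6 * 13.7
dV = 487.7200 m/s

487.7200 m/s


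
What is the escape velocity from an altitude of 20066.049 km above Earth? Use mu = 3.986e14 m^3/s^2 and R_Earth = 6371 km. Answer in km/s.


r = 6371.0 + 20066.049 = 26437.0490 km = 2.6437049e+07 m
v_esc = sqrt(2*mu/r) = sqrt(2*3.986e14 / 2.6437049e+07)
v_esc = 5491.3251 m/s = 5.4913 km/s

5.4913 km/s


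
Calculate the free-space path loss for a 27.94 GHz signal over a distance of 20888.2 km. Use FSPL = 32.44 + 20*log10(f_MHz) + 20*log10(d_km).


f = 27.94 GHz = 27940.0000 MHz
d = 20888.2 km
FSPL = 32.44 + 20*log10(27940.0000) + 20*log10(20888.2)
FSPL = 32.44 + 88.9245 + 86.3980
FSPL = 207.7625 dB

207.7625 dB


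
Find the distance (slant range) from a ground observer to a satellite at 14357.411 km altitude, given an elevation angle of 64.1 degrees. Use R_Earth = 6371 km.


h = 14357.411 km, el = 64.1 deg
d = -R_E*sin(el) + sqrt((R_E*sin(el))^2 + 2*R_E*h + h^2)
d = -6371.0000*sin(1.1188) + sqrt((6371.0000*0.8995578)^2 + 2*6371.0000*14357.411 + 14357.411^2)
d = 14809.6742 km

14809.6742 km


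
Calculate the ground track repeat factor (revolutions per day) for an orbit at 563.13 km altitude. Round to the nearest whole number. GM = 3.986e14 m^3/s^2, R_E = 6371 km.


r = 6.93413e+06 m
T = 2*pi*sqrt(r^3/mu) = 5746.4442 s = 95.7741 min
revs/day = 1440 / 95.7741 = 15.0354
Rounded: 15 revolutions per day

15 revolutions per day


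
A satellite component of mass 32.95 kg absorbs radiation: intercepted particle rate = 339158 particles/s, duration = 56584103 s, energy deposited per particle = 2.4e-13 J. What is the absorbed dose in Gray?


Total energy deposited = rate * time * E_per
  = 339158 * 56584103 * 2.4e-13 = 4.6058 J
Dose = E_total / mass = 4.6058 / 32.95
Dose = 0.1397823 Gy

0.1398 Gy


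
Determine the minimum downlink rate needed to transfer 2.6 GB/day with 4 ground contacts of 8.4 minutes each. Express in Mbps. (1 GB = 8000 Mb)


total contact time = 4 * 8.4 * 60 = 2016.0000 s
data = 2.6 GB = 20800.0000 Mb
rate = 20800.0000 / 2016.0000 = 10.3175 Mbps

10.3175 Mbps


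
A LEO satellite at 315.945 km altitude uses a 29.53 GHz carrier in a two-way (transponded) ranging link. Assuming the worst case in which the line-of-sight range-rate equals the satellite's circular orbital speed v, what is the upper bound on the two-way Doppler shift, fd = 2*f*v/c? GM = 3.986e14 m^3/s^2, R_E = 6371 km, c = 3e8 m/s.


r = 6.686945e+06 m
v = sqrt(mu/r) = 7720.6661 m/s (worst-case radial velocity)
f = 29.53 GHz = 2.953e+10 Hz
fd = 2*f*v/c = 2*2.953e+10*7720.6661/3.0e+08
fd = 1.5199418e+06 Hz

1.5199e+06 Hz


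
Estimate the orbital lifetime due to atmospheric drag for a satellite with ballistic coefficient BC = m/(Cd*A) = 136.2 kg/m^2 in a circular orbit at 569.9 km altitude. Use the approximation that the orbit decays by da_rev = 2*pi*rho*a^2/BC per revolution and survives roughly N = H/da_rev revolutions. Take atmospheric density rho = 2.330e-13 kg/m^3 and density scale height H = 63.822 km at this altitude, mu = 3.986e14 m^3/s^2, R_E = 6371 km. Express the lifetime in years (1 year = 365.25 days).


a = R_E + alt = 6940.9000 km = 6.9409e+06 m
da_rev = 2*pi*rho*a^2/BC = 2*pi*2.330e-13*(6.9409e+06)^2/136.2 = 0.517833636 m per revolution
N = H/da_rev = 63822.0000 m / 0.517833636 m = 123248.0773 revolutions
P = 2*pi*sqrt(a^3/mu) = 5754.8618 s
lifetime = N*P = 123248.0773 * 5754.8618 = 7.0927566e+08 s = 8209.2090 days
years = 8209.2090 / 365.25 = 22.4756 years

22.4756 years


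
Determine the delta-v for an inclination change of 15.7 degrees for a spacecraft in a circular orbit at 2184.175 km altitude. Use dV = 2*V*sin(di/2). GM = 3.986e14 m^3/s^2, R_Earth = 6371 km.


r = 8555.1750 km = 8.555175e+06 m
V = sqrt(mu/r) = 6825.8100 m/s
di = 15.7 deg = 0.2740167 rad
dV = 2*V*sin(di/2) = 2*6825.8100*sin(0.1370083)
dV = 1864.5398 m/s = 1.8645 km/s

1.8645 km/s


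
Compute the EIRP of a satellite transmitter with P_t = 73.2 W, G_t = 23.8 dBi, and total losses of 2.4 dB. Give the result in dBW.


Pt = 73.2 W = 18.6451 dBW
EIRP = Pt_dBW + Gt - losses = 18.6451 + 23.8 - 2.4 = 40.0451 dBW

40.0451 dBW


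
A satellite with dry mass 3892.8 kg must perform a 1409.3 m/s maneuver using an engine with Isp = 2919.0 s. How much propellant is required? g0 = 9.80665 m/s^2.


ve = Isp * g0 = 2919.0 * 9.80665 = 28625.611350 m/s
mass ratio = exp(dv/ve) = exp(1409.3/28625.611350) = 1.05046417
m_prop = m_dry * (mr - 1) = 3892.8 * (1.05046417 - 1)
m_prop = 196.4469 kg

196.4469 kg


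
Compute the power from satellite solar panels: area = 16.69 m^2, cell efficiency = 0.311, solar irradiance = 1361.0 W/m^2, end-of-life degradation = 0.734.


P = area * eta * S * degradation
P = 16.69 * 0.311 * 1361.0 * 0.734
P = 5185.2645 W

5185.2645 W


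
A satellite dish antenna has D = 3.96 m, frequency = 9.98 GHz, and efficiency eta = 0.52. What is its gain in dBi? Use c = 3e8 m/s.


lambda = c/f = 3e8 / 9.98e+09 = 0.03006012 m
G = eta*(pi*D/lambda)^2 = 0.52*(pi*3.96/0.03006012)^2
G = 89066.0176 (linear)
G = 10*log10(89066.0176) = 49.4971 dBi

49.4971 dBi


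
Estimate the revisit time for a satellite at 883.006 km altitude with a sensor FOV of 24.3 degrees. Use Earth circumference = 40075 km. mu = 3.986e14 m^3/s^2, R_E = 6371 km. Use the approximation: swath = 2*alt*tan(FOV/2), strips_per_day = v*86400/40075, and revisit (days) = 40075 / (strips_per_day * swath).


swath = 2*883.006*tan(0.2120575) = 380.2124 km
v = sqrt(mu/r) = 7412.7558 m/s = 7.4128 km/s
strips/day = v*86400/40075 = 7.4128*86400/40075 = 15.9816
coverage/day = strips * swath = 15.9816 * 380.2124 = 6076.3981 km
revisit = 40075 / 6076.3981 = 6.5952 days

6.5952 days


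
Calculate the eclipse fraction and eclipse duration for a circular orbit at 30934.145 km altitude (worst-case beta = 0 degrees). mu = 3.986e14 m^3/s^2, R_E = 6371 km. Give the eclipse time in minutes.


r = 37305.1450 km
T = 1195.1243 min
Eclipse fraction = arcsin(R_E/r)/pi = arcsin(6371.0000/37305.1450)/pi
= arcsin(0.1707807)/pi = 0.05462898
Eclipse duration = 0.05462898 * 1195.1243 = 65.2884 min

65.2884 minutes


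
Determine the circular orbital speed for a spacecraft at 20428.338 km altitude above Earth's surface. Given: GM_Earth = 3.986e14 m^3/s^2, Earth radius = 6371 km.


r = R_E + alt = 6371.0 + 20428.338 = 26799.3380 km = 2.6799338e+07 m
v = sqrt(mu/r) = sqrt(3.986e14 / 2.6799338e+07) = 3856.6179 m/s = 3.8566 km/s

3.8566 km/s


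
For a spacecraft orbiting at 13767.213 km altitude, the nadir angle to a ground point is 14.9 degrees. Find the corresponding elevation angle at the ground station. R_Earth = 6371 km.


r = R_E + alt = 20138.2130 km
Law of sines in the satellite / Earth-center / ground-point triangle:
  sin(nadir)/R_E = sin(90 + el)/r  =>  cos(el) = (r/R_E)*sin(nadir)
cos(el) = (20138.2130 / 6371.0000) * sin(14.9 deg) = 0.8127759
el = arccos(0.8127759) = 35.6320 deg
(Earth-central angle = 90 - nadir - el = 39.4680 deg)

35.6320 degrees


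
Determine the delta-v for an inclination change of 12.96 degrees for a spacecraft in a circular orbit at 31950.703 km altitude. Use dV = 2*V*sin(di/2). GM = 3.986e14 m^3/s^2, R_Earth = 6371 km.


r = 38321.7030 km = 3.8321703e+07 m
V = sqrt(mu/r) = 3225.1227 m/s
di = 12.96 deg = 0.2261947 rad
dV = 2*V*sin(di/2) = 2*3225.1227*sin(0.1130973)
dV = 727.9514 m/s = 0.7279514 km/s

0.7280 km/s


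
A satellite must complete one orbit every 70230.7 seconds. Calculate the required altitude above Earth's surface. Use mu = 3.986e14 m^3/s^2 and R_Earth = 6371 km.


T = 70230.7 s
r = (mu*T^2/(4*pi^2))^(1/3) = (3.986e14 * 70230.7^2 / (4*pi^2))^(1/3)
r = 3.6791191e+07 m = 36791.1913 km
alt = r - R_E = 36791.1913 - 6371 = 30420.1913 km

30420.1913 km


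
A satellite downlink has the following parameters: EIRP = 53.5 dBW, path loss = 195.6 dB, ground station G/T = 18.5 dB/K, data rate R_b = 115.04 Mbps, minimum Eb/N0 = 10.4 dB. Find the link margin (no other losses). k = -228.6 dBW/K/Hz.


C/N0 = EIRP - FSPL + G/T - k = 53.5 - 195.6 + 18.5 - (-228.6)
C/N0 = 105.0000 dB-Hz
R_b = 115.04 Mbps = 1.1504e+08 bps -> 10*log10(R_b) = 80.6085 dB-Hz
Eb/N0 = C/N0 - 10*log10(R_b) = 105.0000 - 80.6085 = 24.3915 dB
Margin = Eb/N0 - Eb/N0_req = 24.3915 - 10.4 = 13.9915 dB (link closes)

13.9915 dB


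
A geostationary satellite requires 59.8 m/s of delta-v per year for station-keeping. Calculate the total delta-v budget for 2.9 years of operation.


dV = rate * years = 59.8 * 2.9
dV = 173.4200 m/s

173.4200 m/s


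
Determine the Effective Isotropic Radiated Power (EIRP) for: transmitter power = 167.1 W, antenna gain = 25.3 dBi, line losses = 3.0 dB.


Pt = 167.1 W = 22.2298 dBW
EIRP = Pt_dBW + Gt - losses = 22.2298 + 25.3 - 3.0 = 44.5298 dBW

44.5298 dBW


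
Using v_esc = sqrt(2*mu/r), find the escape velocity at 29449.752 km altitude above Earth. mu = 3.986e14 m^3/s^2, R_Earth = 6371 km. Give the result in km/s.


r = 6371.0 + 29449.752 = 35820.7520 km = 3.5820752e+07 m
v_esc = sqrt(2*mu/r) = sqrt(2*3.986e14 / 3.5820752e+07)
v_esc = 4717.5477 m/s = 4.7175 km/s

4.7175 km/s


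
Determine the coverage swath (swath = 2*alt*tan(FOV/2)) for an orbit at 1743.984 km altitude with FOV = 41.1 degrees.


FOV = 41.1 deg = 0.7173303 rad
swath = 2 * alt * tan(FOV/2) = 2 * 1743.984 * tan(0.3586652)
swath = 2 * 1743.984 * 0.3748797
swath = 1307.5683 km

1307.5683 km


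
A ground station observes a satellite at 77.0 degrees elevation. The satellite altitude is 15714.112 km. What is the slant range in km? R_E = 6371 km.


h = 15714.112 km, el = 77.0 deg
d = -R_E*sin(el) + sqrt((R_E*sin(el))^2 + 2*R_E*h + h^2)
d = -6371.0000*sin(1.3439) + sqrt((6371.0000*0.9743701)^2 + 2*6371.0000*15714.112 + 15714.112^2)
d = 15830.8503 km

15830.8503 km


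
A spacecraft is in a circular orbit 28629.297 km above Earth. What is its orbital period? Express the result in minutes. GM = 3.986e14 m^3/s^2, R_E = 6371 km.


r = 35000.2970 km = 3.5000297e+07 m
T = 2*pi*sqrt(r^3/mu) = 2*pi*sqrt(4.2876091e+22 / 3.986e14)
T = 65165.6626 s = 1086.0944 min

1086.0944 minutes


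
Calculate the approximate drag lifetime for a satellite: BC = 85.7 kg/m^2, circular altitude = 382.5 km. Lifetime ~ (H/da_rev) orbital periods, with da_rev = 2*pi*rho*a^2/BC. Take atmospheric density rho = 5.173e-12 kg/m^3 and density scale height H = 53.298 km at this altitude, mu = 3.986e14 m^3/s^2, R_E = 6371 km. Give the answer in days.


a = R_E + alt = 6753.5000 km = 6.7535e+06 m
da_rev = 2*pi*rho*a^2/BC = 2*pi*5.173e-12*(6.7535e+06)^2/85.7 = 17.298137 m per revolution
N = H/da_rev = 53298.0000 m / 17.298137 m = 3081.1410 revolutions
P = 2*pi*sqrt(a^3/mu) = 5523.3756 s
lifetime = N*P = 3081.1410 * 5523.3756 = 1.7018299e+07 s = 196.9711 days

196.9711 days


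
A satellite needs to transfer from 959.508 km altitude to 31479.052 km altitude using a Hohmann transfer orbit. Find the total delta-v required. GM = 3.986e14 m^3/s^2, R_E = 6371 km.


r1 = 7330.5080 km = 7.330508e+06 m
r2 = 37850.0520 km = 3.7850052e+07 m
dv1 = sqrt(mu/r1)*(sqrt(2*r2/(r1+r2)) - 1) = 2170.9843 m/s
dv2 = sqrt(mu/r2)*(1 - sqrt(2*r1/(r1+r2))) = 1396.5603 m/s
total dv = |dv1| + |dv2| = 2170.9843 + 1396.5603 = 3567.5446 m/s = 3.5675 km/s

3.5675 km/s


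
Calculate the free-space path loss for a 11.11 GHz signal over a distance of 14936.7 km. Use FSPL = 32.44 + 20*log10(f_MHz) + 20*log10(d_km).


f = 11.11 GHz = 11110.0000 MHz
d = 14936.7 km
FSPL = 32.44 + 20*log10(11110.0000) + 20*log10(14936.7)
FSPL = 32.44 + 80.9143 + 83.4851
FSPL = 196.8394 dB

196.8394 dB


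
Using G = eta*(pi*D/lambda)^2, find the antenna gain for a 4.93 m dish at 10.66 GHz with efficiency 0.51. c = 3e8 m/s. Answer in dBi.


lambda = c/f = 3e8 / 1.066e+10 = 0.02814259 m
G = eta*(pi*D/lambda)^2 = 0.51*(pi*4.93/0.02814259)^2
G = 154466.9815 (linear)
G = 10*log10(154466.9815) = 51.8884 dBi

51.8884 dBi


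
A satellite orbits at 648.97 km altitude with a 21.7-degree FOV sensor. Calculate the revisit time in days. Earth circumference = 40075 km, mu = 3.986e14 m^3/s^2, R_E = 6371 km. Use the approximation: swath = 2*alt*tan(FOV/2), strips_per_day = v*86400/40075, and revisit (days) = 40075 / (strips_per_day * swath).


swath = 2*648.97*tan(0.1893682) = 248.7694 km
v = sqrt(mu/r) = 7535.3082 m/s = 7.5353 km/s
strips/day = v*86400/40075 = 7.5353*86400/40075 = 16.2458
coverage/day = strips * swath = 16.2458 * 248.7694 = 4041.4587 km
revisit = 40075 / 4041.4587 = 9.9160 days

9.9160 days


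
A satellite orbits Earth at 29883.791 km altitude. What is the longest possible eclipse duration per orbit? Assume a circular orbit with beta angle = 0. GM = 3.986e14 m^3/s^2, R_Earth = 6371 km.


r = 36254.7910 km
T = 1145.0068 min
Eclipse fraction = arcsin(R_E/r)/pi = arcsin(6371.0000/36254.7910)/pi
= arcsin(0.1757285)/pi = 0.05622808
Eclipse duration = 0.05622808 * 1145.0068 = 64.3815 min

64.3815 minutes


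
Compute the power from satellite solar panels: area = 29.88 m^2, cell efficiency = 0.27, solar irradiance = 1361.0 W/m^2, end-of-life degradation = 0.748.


P = area * eta * S * degradation
P = 29.88 * 0.27 * 1361.0 * 0.748
P = 8213.0427 W

8213.0427 W


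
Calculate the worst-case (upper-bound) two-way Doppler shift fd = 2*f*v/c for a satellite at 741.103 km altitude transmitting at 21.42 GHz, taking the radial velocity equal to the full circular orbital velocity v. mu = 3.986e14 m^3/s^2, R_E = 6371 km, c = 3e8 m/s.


r = 7.112103e+06 m
v = sqrt(mu/r) = 7486.3414 m/s (worst-case radial velocity)
f = 21.42 GHz = 2.142e+10 Hz
fd = 2*f*v/c = 2*2.142e+10*7486.3414/3.0e+08
fd = 1.0690496e+06 Hz

1.0690e+06 Hz


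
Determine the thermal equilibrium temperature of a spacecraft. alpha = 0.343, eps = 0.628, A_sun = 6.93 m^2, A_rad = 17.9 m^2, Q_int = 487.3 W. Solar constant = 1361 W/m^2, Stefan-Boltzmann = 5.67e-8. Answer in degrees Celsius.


Numerator = alpha*S*A_sun + Q_int = 0.343*1361*6.93 + 487.3 = 3722.3834 W
Denominator = eps*sigma*A_rad = 0.628*5.67e-8*17.9 = 6.3737604e-07 W/K^4
T^4 = 5.8401684e+09 K^4
T = 276.4435 K = 3.2935 C

3.2935 degrees Celsius


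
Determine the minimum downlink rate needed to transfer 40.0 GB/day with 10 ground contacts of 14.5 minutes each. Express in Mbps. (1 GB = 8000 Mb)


total contact time = 10 * 14.5 * 60 = 8700.0000 s
data = 40.0 GB = 320000.0000 Mb
rate = 320000.0000 / 8700.0000 = 36.7816 Mbps

36.7816 Mbps


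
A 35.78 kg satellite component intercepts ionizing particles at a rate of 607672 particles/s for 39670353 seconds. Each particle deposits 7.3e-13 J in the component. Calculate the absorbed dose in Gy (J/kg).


Total energy deposited = rate * time * E_per
  = 607672 * 39670353 * 7.3e-13 = 17.5978 J
Dose = E_total / mass = 17.5978 / 35.78
Dose = 0.4918332 Gy

0.4918 Gy


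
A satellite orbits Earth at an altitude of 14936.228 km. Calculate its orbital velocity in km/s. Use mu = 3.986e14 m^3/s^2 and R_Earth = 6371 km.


r = R_E + alt = 6371.0 + 14936.228 = 21307.2280 km = 2.1307228e+07 m
v = sqrt(mu/r) = sqrt(3.986e14 / 2.1307228e+07) = 4325.1898 m/s = 4.3252 km/s

4.3252 km/s


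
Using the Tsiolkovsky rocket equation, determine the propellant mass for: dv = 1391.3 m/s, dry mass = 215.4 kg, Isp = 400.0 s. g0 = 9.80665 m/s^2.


ve = Isp * g0 = 400.0 * 9.80665 = 3922.660000 m/s
mass ratio = exp(dv/ve) = exp(1391.3/3922.660000) = 1.42572833
m_prop = m_dry * (mr - 1) = 215.4 * (1.42572833 - 1)
m_prop = 91.7019 kg

91.7019 kg


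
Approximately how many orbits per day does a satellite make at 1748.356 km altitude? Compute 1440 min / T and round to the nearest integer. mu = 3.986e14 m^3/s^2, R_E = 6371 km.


r = 8.119356e+06 m
T = 2*pi*sqrt(r^3/mu) = 7281.0430 s = 121.3507 min
revs/day = 1440 / 121.3507 = 11.8664
Rounded: 12 revolutions per day

12 revolutions per day


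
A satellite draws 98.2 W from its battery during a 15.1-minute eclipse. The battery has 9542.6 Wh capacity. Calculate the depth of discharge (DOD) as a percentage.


E_used = P * t / 60 = 98.2 * 15.1 / 60 = 24.7137 Wh
DOD = E_used / E_total * 100 = 24.7137 / 9542.6 * 100
DOD = 0.2589825 %

0.2590 %


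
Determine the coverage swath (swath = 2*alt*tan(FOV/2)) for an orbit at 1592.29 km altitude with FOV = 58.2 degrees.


FOV = 58.2 deg = 1.0158 rad
swath = 2 * alt * tan(FOV/2) = 2 * 1592.29 * tan(0.5078908)
swath = 2 * 1592.29 * 0.5565929
swath = 1772.5145 km

1772.5145 km


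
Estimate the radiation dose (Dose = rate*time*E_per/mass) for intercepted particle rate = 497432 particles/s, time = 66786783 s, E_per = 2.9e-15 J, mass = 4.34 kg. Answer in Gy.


Total energy deposited = rate * time * E_per
  = 497432 * 66786783 * 2.9e-15 = 0.09634346 J
Dose = E_total / mass = 0.09634346 / 4.34
Dose = 0.02219895 Gy

0.0222 Gy


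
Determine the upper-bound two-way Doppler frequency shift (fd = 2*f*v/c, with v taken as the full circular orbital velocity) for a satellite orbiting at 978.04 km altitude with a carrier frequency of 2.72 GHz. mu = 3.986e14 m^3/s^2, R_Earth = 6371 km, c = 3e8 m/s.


r = 7.34904e+06 m
v = sqrt(mu/r) = 7364.6708 m/s (worst-case radial velocity)
f = 2.72 GHz = 2.72e+09 Hz
fd = 2*f*v/c = 2*2.72e+09*7364.6708/3.0e+08
fd = 133546.0314 Hz

133546.0314 Hz


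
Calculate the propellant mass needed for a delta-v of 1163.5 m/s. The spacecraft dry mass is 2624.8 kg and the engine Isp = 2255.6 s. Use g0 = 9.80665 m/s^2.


ve = Isp * g0 = 2255.6 * 9.80665 = 22119.879740 m/s
mass ratio = exp(dv/ve) = exp(1163.5/22119.879740) = 1.05400769
m_prop = m_dry * (mr - 1) = 2624.8 * (1.05400769 - 1)
m_prop = 141.7594 kg

141.7594 kg


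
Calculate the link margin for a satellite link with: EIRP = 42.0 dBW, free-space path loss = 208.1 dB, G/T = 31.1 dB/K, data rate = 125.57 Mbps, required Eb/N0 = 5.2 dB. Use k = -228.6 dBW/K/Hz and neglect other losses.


C/N0 = EIRP - FSPL + G/T - k = 42.0 - 208.1 + 31.1 - (-228.6)
C/N0 = 93.6000 dB-Hz
R_b = 125.57 Mbps = 1.2557e+08 bps -> 10*log10(R_b) = 80.9889 dB-Hz
Eb/N0 = C/N0 - 10*log10(R_b) = 93.6000 - 80.9889 = 12.6111 dB
Margin = Eb/N0 - Eb/N0_req = 12.6111 - 5.2 = 7.4111 dB (link closes)

7.4111 dB


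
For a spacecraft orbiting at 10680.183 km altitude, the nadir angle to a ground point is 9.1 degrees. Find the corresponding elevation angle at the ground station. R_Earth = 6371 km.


r = R_E + alt = 17051.1830 km
Law of sines in the satellite / Earth-center / ground-point triangle:
  sin(nadir)/R_E = sin(90 + el)/r  =>  cos(el) = (r/R_E)*sin(nadir)
cos(el) = (17051.1830 / 6371.0000) * sin(9.1 deg) = 0.4232902
el = arccos(0.4232902) = 64.9575 deg
(Earth-central angle = 90 - nadir - el = 15.9425 deg)

64.9575 degrees


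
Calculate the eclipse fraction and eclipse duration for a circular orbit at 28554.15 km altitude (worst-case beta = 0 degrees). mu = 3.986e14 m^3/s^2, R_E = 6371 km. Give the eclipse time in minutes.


r = 34925.1500 km
T = 1082.5984 min
Eclipse fraction = arcsin(R_E/r)/pi = arcsin(6371.0000/34925.1500)/pi
= arcsin(0.1824187)/pi = 0.05839263
Eclipse duration = 0.05839263 * 1082.5984 = 63.2158 min

63.2158 minutes


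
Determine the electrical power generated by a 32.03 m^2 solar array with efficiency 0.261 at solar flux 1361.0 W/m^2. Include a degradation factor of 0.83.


P = area * eta * S * degradation
P = 32.03 * 0.261 * 1361.0 * 0.83
P = 9443.5148 W

9443.5148 W


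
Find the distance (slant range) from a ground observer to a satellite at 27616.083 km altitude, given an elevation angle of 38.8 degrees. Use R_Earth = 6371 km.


h = 27616.083 km, el = 38.8 deg
d = -R_E*sin(el) + sqrt((R_E*sin(el))^2 + 2*R_E*h + h^2)
d = -6371.0000*sin(0.6771877) + sqrt((6371.0000*0.6266038)^2 + 2*6371.0000*27616.083 + 27616.083^2)
d = 29630.3546 km

29630.3546 km


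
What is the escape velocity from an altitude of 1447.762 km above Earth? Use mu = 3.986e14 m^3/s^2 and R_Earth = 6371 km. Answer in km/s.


r = 6371.0 + 1447.762 = 7818.7620 km = 7.818762e+06 m
v_esc = sqrt(2*mu/r) = sqrt(2*3.986e14 / 7.818762e+06)
v_esc = 10097.5183 m/s = 10.0975 km/s

10.0975 km/s


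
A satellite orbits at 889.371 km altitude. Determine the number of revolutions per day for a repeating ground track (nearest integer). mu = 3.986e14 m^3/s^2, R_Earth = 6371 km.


r = 7.260371e+06 m
T = 2*pi*sqrt(r^3/mu) = 6156.7205 s = 102.6120 min
revs/day = 1440 / 102.6120 = 14.0334
Rounded: 14 revolutions per day

14 revolutions per day


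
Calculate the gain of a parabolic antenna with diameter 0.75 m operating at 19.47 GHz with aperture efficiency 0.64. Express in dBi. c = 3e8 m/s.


lambda = c/f = 3e8 / 1.947e+10 = 0.01540832 m
G = eta*(pi*D/lambda)^2 = 0.64*(pi*0.75/0.01540832)^2
G = 14965.5141 (linear)
G = 10*log10(14965.5141) = 41.7509 dBi

41.7509 dBi


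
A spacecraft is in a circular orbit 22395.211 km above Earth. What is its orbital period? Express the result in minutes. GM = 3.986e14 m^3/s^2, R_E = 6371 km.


r = 28766.2110 km = 2.8766211e+07 m
T = 2*pi*sqrt(r^3/mu) = 2*pi*sqrt(2.3803893e+22 / 3.986e14)
T = 48555.1403 s = 809.2523 min

809.2523 minutes


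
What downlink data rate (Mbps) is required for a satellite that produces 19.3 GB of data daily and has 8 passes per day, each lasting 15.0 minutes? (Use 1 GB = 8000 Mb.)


total contact time = 8 * 15.0 * 60 = 7200.0000 s
data = 19.3 GB = 154400.0000 Mb
rate = 154400.0000 / 7200.0000 = 21.4444 Mbps

21.4444 Mbps


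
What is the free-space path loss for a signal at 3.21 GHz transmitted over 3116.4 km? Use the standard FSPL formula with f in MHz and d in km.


f = 3.21 GHz = 3210.0000 MHz
d = 3116.4 km
FSPL = 32.44 + 20*log10(3210.0000) + 20*log10(3116.4)
FSPL = 32.44 + 70.1301 + 69.8731
FSPL = 172.4432 dB

172.4432 dB


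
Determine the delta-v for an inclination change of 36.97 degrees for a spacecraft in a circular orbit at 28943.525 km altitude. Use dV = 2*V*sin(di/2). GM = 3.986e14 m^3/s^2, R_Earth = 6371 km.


r = 35314.5250 km = 3.5314525e+07 m
V = sqrt(mu/r) = 3359.6340 m/s
di = 36.97 deg = 0.6452482 rad
dV = 2*V*sin(di/2) = 2*3359.6340*sin(0.3226241)
dV = 2130.3867 m/s = 2.1304 km/s

2.1304 km/s


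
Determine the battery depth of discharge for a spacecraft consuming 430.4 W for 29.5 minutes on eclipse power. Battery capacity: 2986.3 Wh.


E_used = P * t / 60 = 430.4 * 29.5 / 60 = 211.6133 Wh
DOD = E_used / E_total * 100 = 211.6133 / 2986.3 * 100
DOD = 7.0861 %

7.0861 %


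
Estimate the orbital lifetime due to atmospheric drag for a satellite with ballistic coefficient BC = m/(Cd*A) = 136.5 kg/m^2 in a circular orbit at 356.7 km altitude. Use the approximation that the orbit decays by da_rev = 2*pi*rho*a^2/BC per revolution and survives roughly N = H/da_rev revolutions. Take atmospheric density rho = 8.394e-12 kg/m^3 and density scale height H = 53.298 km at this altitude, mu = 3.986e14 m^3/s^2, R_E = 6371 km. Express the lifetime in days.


a = R_E + alt = 6727.7000 km = 6.7277e+06 m
da_rev = 2*pi*rho*a^2/BC = 2*pi*8.394e-12*(6.7277e+06)^2/136.5 = 17.488373 m per revolution
N = H/da_rev = 53298.0000 m / 17.488373 m = 3047.6248 revolutions
P = 2*pi*sqrt(a^3/mu) = 5491.7549 s
lifetime = N*P = 3047.6248 * 5491.7549 = 1.6736808e+07 s = 193.7131 days

193.7131 days


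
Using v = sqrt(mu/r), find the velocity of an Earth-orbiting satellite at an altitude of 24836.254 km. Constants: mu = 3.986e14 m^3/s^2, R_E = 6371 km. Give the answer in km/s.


r = R_E + alt = 6371.0 + 24836.254 = 31207.2540 km = 3.1207254e+07 m
v = sqrt(mu/r) = sqrt(3.986e14 / 3.1207254e+07) = 3573.8874 m/s = 3.5739 km/s

3.5739 km/s


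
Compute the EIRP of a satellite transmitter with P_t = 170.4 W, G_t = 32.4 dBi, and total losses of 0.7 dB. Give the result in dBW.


Pt = 170.4 W = 22.3147 dBW
EIRP = Pt_dBW + Gt - losses = 22.3147 + 32.4 - 0.7 = 54.0147 dBW

54.0147 dBW


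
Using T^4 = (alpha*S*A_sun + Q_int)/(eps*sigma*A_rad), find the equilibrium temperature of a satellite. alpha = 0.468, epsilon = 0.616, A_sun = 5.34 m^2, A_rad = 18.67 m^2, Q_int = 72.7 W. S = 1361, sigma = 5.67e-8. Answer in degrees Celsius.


Numerator = alpha*S*A_sun + Q_int = 0.468*1361*5.34 + 72.7 = 3474.0023 W
Denominator = eps*sigma*A_rad = 0.616*5.67e-8*18.67 = 6.5209082e-07 W/K^4
T^4 = 5.3274823e+09 K^4
T = 270.1659 K = -2.9841 C

-2.9841 degrees Celsius


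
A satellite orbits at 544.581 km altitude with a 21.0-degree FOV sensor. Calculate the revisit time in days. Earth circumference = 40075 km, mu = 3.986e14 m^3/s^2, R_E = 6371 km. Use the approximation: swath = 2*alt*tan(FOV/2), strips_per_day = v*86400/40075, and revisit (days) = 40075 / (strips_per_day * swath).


swath = 2*544.581*tan(0.1832596) = 201.8642 km
v = sqrt(mu/r) = 7591.9670 m/s = 7.5920 km/s
strips/day = v*86400/40075 = 7.5920*86400/40075 = 16.3680
coverage/day = strips * swath = 16.3680 * 201.8642 = 3304.1056 km
revisit = 40075 / 3304.1056 = 12.1288 days

12.1288 days


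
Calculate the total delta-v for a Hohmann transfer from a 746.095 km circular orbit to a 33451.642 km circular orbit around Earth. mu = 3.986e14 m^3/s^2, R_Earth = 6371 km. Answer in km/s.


r1 = 7117.0950 km = 7.117095e+06 m
r2 = 39822.6420 km = 3.9822642e+07 m
dv1 = sqrt(mu/r1)*(sqrt(2*r2/(r1+r2)) - 1) = 2264.5416 m/s
dv2 = sqrt(mu/r2)*(1 - sqrt(2*r1/(r1+r2))) = 1421.5539 m/s
total dv = |dv1| + |dv2| = 2264.5416 + 1421.5539 = 3686.0956 m/s = 3.6861 km/s

3.6861 km/s


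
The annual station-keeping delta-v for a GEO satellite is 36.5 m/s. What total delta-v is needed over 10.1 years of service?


dV = rate * years = 36.5 * 10.1
dV = 368.6500 m/s

368.6500 m/s


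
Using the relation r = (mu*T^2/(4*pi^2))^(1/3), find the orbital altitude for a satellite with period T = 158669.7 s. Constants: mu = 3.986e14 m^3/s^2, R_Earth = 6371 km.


T = 158669.7 s
r = (mu*T^2/(4*pi^2))^(1/3) = (3.986e14 * 158669.7^2 / (4*pi^2))^(1/3)
r = 6.3346387e+07 m = 63346.3875 km
alt = r - R_E = 63346.3875 - 6371 = 56975.3875 km

56975.3875 km


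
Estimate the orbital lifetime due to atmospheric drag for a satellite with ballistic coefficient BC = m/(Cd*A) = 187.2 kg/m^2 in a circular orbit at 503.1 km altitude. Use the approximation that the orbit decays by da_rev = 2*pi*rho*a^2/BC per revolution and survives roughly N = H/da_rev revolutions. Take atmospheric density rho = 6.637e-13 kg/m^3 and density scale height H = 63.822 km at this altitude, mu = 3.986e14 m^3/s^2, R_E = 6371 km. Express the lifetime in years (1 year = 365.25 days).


a = R_E + alt = 6874.1000 km = 6.8741e+06 m
da_rev = 2*pi*rho*a^2/BC = 2*pi*6.637e-13*(6.8741e+06)^2/187.2 = 1.052634 m per revolution
N = H/da_rev = 63822.0000 m / 1.052634 m = 60630.7411 revolutions
P = 2*pi*sqrt(a^3/mu) = 5671.9839 s
lifetime = N*P = 60630.7411 * 5671.9839 = 3.4389659e+08 s = 3980.2846 days
years = 3980.2846 / 365.25 = 10.8974 years

10.8974 years


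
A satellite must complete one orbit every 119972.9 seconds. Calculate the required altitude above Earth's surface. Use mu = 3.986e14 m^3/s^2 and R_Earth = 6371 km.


T = 119972.9 s
r = (mu*T^2/(4*pi^2))^(1/3) = (3.986e14 * 119972.9^2 / (4*pi^2))^(1/3)
r = 5.2575243e+07 m = 52575.2432 km
alt = r - R_E = 52575.2432 - 6371 = 46204.2432 km

46204.2432 km


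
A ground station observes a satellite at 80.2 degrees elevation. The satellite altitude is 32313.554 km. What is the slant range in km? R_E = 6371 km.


h = 32313.554 km, el = 80.2 deg
d = -R_E*sin(el) + sqrt((R_E*sin(el))^2 + 2*R_E*h + h^2)
d = -6371.0000*sin(1.3998) + sqrt((6371.0000*0.9854079)^2 + 2*6371.0000*32313.554 + 32313.554^2)
d = 32391.3183 km

32391.3183 km


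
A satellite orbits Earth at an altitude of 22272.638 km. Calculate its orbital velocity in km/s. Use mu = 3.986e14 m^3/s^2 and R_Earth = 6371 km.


r = R_E + alt = 6371.0 + 22272.638 = 28643.6380 km = 2.8643638e+07 m
v = sqrt(mu/r) = sqrt(3.986e14 / 2.8643638e+07) = 3730.3928 m/s = 3.7304 km/s

3.7304 km/s


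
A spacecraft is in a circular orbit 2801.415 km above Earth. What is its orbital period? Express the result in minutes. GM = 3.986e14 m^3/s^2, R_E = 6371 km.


r = 9172.4150 km = 9.172415e+06 m
T = 2*pi*sqrt(r^3/mu) = 2*pi*sqrt(7.717046e+20 / 3.986e14)
T = 8742.5226 s = 145.7087 min

145.7087 minutes


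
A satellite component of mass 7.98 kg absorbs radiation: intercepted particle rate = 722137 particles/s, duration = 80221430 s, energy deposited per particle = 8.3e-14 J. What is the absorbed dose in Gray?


Total energy deposited = rate * time * E_per
  = 722137 * 80221430 * 8.3e-14 = 4.8083 J
Dose = E_total / mass = 4.8083 / 7.98
Dose = 0.602539 Gy

0.6025 Gy


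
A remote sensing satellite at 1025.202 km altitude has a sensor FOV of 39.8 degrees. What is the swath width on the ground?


FOV = 39.8 deg = 0.694641 rad
swath = 2 * alt * tan(FOV/2) = 2 * 1025.202 * tan(0.3473205)
swath = 2 * 1025.202 * 0.3619949
swath = 742.2359 km

742.2359 km


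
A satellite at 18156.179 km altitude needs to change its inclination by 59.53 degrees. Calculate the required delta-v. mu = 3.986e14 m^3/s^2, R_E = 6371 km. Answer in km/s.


r = 24527.1790 km = 2.4527179e+07 m
V = sqrt(mu/r) = 4031.2975 m/s
di = 59.53 deg = 1.0390 rad
dV = 2*V*sin(di/2) = 2*4031.2975*sin(0.5194973)
dV = 4002.6251 m/s = 4.0026 km/s

4.0026 km/s
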